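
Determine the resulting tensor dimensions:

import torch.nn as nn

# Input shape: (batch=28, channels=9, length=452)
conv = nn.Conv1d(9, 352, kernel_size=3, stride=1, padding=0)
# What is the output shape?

Input shape: (28, 9, 452)
Output shape: (28, 352, 450)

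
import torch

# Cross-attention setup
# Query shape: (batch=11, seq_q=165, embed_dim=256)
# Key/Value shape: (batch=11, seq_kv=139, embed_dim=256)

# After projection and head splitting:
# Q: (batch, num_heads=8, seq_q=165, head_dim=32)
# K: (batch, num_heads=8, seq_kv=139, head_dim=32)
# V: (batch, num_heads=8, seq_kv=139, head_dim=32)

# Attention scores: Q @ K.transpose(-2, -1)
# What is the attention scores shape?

Input shape: (11, 165, 256)
Output shape: (11, 8, 165, 139)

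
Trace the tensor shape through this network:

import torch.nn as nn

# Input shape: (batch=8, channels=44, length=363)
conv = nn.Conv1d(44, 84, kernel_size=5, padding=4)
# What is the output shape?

Input shape: (8, 44, 363)
Output shape: (8, 84, 367)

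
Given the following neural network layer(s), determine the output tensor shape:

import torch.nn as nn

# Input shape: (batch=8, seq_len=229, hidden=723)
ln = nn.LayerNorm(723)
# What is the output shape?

Input shape: (8, 229, 723)
Output shape: (8, 229, 723)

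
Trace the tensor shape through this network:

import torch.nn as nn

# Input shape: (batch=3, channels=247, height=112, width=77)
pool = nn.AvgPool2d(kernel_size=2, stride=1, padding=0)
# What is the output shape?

Input shape: (3, 247, 112, 77)
Output shape: (3, 247, 111, 76)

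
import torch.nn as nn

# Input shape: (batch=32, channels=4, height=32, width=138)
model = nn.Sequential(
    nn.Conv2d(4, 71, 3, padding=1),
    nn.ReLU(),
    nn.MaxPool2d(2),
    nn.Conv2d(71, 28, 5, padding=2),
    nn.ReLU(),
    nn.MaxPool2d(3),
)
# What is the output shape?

Input shape: (32, 4, 32, 138)
  -> after first Conv2d: (32, 71, 32, 138)
  -> after first MaxPool2d: (32, 71, 16, 69)
  -> after second Conv2d: (32, 28, 16, 69)
Output shape: (32, 28, 5, 23)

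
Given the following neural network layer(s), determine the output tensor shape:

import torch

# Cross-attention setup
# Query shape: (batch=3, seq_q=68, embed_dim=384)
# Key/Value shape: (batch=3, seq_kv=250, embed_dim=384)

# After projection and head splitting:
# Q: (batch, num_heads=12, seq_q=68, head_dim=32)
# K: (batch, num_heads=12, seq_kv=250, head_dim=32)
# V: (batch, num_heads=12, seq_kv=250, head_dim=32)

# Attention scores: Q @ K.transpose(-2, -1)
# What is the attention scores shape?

Input shape: (3, 68, 384)
Output shape: (3, 12, 68, 250)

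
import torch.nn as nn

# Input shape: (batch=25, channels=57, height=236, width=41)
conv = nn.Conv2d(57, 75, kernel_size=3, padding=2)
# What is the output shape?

Input shape: (25, 57, 236, 41)
Output shape: (25, 75, 238, 43)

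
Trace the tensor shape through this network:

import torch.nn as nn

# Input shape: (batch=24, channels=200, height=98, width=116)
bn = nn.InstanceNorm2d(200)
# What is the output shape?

Input shape: (24, 200, 98, 116)
Output shape: (24, 200, 98, 116)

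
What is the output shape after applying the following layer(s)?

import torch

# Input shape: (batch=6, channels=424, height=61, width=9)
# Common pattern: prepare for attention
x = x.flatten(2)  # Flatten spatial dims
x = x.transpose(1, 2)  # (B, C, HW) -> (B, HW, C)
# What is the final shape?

Input shape: (6, 424, 61, 9)
  -> after flatten(2): (6, 424, 549)
Output shape: (6, 549, 424)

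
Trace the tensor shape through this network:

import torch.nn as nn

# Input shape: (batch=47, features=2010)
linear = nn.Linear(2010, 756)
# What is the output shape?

Input shape: (47, 2010)
Output shape: (47, 756)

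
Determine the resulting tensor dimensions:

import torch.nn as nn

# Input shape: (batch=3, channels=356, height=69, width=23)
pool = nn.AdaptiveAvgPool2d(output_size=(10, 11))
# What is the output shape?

Input shape: (3, 356, 69, 23)
Output shape: (3, 356, 10, 11)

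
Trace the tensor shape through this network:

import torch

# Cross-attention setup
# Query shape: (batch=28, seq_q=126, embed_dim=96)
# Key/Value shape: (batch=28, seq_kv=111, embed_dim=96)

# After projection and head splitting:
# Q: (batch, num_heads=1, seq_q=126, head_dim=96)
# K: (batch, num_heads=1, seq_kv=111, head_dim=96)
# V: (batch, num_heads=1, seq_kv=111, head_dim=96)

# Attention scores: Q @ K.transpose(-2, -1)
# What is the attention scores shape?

Input shape: (28, 126, 96)
Output shape: (28, 1, 126, 111)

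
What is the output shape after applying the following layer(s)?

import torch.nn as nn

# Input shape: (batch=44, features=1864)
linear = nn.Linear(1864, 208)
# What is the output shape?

Input shape: (44, 1864)
Output shape: (44, 208)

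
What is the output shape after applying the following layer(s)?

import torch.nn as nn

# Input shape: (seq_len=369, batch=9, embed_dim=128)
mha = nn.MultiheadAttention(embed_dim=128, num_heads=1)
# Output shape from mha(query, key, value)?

Input shape: (369, 9, 128)
Output shape: (369, 9, 128)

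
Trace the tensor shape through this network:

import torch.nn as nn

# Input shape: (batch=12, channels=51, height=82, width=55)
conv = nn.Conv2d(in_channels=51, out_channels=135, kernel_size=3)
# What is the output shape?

Input shape: (12, 51, 82, 55)
Output shape: (12, 135, 80, 53)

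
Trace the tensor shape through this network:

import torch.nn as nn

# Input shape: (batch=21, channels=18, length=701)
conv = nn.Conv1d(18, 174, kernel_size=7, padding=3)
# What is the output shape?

Input shape: (21, 18, 701)
Output shape: (21, 174, 701)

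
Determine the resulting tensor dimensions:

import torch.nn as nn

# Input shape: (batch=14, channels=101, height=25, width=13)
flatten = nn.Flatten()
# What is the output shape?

Input shape: (14, 101, 25, 13)
Output shape: (14, 32825)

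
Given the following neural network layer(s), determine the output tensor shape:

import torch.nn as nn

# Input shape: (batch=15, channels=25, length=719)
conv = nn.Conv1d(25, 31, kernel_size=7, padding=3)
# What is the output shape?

Input shape: (15, 25, 719)
Output shape: (15, 31, 719)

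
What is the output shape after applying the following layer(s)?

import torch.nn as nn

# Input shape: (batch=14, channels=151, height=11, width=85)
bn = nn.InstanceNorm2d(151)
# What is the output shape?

Input shape: (14, 151, 11, 85)
Output shape: (14, 151, 11, 85)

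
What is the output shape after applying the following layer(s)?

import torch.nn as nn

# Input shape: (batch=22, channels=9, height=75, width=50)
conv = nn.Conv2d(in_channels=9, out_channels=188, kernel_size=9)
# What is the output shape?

Input shape: (22, 9, 75, 50)
Output shape: (22, 188, 67, 42)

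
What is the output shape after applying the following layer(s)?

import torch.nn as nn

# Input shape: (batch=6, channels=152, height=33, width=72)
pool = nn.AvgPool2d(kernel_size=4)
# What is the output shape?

Input shape: (6, 152, 33, 72)
Output shape: (6, 152, 8, 18)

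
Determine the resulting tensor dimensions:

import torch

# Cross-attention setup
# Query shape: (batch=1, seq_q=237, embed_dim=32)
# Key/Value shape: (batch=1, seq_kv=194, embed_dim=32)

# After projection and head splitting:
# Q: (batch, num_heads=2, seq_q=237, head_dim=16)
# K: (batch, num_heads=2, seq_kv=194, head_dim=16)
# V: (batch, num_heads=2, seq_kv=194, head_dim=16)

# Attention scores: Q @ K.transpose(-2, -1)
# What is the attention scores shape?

Input shape: (1, 237, 32)
Output shape: (1, 2, 237, 194)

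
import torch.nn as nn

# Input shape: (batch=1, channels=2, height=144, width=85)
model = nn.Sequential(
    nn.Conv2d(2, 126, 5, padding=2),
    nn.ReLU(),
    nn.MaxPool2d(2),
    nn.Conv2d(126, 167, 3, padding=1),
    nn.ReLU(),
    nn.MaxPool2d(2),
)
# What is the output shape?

Input shape: (1, 2, 144, 85)
  -> after first Conv2d: (1, 126, 144, 85)
  -> after first MaxPool2d: (1, 126, 72, 42)
  -> after second Conv2d: (1, 167, 72, 42)
Output shape: (1, 167, 36, 21)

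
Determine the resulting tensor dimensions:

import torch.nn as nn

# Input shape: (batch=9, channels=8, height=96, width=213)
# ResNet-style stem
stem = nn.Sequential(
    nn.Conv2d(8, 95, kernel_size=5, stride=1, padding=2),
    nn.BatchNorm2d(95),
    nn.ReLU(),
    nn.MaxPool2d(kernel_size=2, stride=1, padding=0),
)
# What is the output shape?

Input shape: (9, 8, 96, 213)
  -> after Conv2d 5x5 stride=1: (9, 95, 96, 213)
Output shape: (9, 95, 95, 212)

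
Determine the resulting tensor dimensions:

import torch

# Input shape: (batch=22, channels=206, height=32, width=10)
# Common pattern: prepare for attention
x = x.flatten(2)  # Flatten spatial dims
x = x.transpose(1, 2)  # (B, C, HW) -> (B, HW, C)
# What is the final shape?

Input shape: (22, 206, 32, 10)
  -> after flatten(2): (22, 206, 320)
Output shape: (22, 320, 206)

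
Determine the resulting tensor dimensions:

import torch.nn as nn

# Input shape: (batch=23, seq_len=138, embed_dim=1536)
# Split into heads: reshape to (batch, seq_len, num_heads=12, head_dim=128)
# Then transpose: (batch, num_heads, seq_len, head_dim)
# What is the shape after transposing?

Input shape: (23, 138, 1536)
  -> after reshape: (23, 138, 12, 128)
Output shape: (23, 12, 138, 128)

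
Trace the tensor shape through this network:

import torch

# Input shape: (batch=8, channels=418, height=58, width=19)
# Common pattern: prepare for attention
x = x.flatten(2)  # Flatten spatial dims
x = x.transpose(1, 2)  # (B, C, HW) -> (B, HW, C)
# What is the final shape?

Input shape: (8, 418, 58, 19)
  -> after flatten(2): (8, 418, 1102)
Output shape: (8, 1102, 418)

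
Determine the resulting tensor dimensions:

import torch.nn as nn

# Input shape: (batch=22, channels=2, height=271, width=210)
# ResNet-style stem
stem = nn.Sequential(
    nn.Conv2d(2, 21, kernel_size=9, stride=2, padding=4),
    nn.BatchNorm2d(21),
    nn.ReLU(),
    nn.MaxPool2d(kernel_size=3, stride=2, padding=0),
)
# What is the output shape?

Input shape: (22, 2, 271, 210)
  -> after Conv2d 9x9 stride=2: (22, 21, 136, 105)
Output shape: (22, 21, 67, 52)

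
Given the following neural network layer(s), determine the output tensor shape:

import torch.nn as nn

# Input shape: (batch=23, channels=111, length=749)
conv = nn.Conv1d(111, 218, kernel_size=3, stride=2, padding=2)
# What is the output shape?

Input shape: (23, 111, 749)
Output shape: (23, 218, 376)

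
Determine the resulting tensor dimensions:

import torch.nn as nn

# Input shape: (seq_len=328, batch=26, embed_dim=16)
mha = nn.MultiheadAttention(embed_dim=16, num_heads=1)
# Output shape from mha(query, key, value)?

Input shape: (328, 26, 16)
Output shape: (328, 26, 16)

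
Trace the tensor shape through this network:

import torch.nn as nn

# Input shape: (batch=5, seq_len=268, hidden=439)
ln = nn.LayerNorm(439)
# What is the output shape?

Input shape: (5, 268, 439)
Output shape: (5, 268, 439)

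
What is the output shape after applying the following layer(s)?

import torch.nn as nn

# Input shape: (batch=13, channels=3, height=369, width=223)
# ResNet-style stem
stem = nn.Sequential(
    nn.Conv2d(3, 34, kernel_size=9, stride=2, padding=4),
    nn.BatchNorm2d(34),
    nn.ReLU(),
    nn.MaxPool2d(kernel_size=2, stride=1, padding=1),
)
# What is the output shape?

Input shape: (13, 3, 369, 223)
  -> after Conv2d 9x9 stride=2: (13, 34, 185, 112)
Output shape: (13, 34, 186, 113)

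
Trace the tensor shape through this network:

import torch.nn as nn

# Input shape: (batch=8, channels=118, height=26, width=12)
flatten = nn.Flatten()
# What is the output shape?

Input shape: (8, 118, 26, 12)
Output shape: (8, 36816)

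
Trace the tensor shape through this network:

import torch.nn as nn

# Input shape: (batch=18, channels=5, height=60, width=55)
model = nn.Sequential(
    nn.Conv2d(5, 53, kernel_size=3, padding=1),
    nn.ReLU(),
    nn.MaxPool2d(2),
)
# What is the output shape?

Input shape: (18, 5, 60, 55)
  -> after Conv2d: (18, 53, 60, 55)
  -> after ReLU: (18, 53, 60, 55)
Output shape: (18, 53, 30, 27)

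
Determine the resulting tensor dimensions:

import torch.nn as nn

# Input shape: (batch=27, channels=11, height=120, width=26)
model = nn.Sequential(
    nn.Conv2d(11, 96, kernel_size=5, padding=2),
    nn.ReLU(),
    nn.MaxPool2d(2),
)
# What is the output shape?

Input shape: (27, 11, 120, 26)
  -> after Conv2d: (27, 96, 120, 26)
  -> after ReLU: (27, 96, 120, 26)
Output shape: (27, 96, 60, 13)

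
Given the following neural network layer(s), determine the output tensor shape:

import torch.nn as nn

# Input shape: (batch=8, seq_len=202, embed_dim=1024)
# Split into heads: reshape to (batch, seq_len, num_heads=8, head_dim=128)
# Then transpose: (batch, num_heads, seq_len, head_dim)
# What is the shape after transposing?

Input shape: (8, 202, 1024)
  -> after reshape: (8, 202, 8, 128)
Output shape: (8, 8, 202, 128)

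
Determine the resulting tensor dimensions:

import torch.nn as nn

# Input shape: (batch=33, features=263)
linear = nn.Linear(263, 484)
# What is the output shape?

Input shape: (33, 263)
Output shape: (33, 484)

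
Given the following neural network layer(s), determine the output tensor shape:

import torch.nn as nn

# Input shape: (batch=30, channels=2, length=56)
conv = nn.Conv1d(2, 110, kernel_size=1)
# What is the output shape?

Input shape: (30, 2, 56)
Output shape: (30, 110, 56)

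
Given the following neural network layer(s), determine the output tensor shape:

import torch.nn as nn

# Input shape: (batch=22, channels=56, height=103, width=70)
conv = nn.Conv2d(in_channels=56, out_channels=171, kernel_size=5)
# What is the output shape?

Input shape: (22, 56, 103, 70)
Output shape: (22, 171, 99, 66)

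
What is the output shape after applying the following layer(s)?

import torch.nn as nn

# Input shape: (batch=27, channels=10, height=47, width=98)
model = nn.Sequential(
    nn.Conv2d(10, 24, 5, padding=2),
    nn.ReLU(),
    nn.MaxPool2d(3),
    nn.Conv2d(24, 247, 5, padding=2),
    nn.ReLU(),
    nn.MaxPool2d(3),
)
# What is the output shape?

Input shape: (27, 10, 47, 98)
  -> after first Conv2d: (27, 24, 47, 98)
  -> after first MaxPool2d: (27, 24, 15, 32)
  -> after second Conv2d: (27, 247, 15, 32)
Output shape: (27, 247, 5, 10)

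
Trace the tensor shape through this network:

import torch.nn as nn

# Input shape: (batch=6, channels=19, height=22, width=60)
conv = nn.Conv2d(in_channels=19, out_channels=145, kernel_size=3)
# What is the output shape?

Input shape: (6, 19, 22, 60)
Output shape: (6, 145, 20, 58)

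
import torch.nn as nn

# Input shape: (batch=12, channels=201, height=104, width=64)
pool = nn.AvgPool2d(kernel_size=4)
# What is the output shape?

Input shape: (12, 201, 104, 64)
Output shape: (12, 201, 26, 16)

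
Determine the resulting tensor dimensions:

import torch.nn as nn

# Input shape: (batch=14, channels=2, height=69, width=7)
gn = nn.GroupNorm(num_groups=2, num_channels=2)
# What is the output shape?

Input shape: (14, 2, 69, 7)
Output shape: (14, 2, 69, 7)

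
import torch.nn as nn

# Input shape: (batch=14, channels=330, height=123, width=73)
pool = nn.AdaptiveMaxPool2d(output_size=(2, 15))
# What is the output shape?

Input shape: (14, 330, 123, 73)
Output shape: (14, 330, 2, 15)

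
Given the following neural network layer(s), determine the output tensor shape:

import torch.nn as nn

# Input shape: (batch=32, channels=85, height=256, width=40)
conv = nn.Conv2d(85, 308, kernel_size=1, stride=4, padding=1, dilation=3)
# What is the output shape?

Input shape: (32, 85, 256, 40)
Output shape: (32, 308, 65, 11)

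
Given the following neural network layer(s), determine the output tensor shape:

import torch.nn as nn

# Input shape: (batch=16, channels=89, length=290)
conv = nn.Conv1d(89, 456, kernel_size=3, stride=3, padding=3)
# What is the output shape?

Input shape: (16, 89, 290)
Output shape: (16, 456, 98)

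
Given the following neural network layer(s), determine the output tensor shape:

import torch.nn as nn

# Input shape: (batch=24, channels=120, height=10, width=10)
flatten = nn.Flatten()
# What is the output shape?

Input shape: (24, 120, 10, 10)
Output shape: (24, 12000)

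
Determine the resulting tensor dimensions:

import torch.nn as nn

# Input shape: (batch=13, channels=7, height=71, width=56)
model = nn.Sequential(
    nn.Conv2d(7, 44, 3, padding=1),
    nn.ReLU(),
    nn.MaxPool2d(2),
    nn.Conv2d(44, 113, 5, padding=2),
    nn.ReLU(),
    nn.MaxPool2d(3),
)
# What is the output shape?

Input shape: (13, 7, 71, 56)
  -> after first Conv2d: (13, 44, 71, 56)
  -> after first MaxPool2d: (13, 44, 35, 28)
  -> after second Conv2d: (13, 113, 35, 28)
Output shape: (13, 113, 11, 9)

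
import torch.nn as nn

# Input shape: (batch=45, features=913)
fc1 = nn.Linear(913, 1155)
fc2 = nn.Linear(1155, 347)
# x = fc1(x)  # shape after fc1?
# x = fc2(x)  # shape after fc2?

Input shape: (45, 913)
  -> after fc1: (45, 1155)
Output shape: (45, 347)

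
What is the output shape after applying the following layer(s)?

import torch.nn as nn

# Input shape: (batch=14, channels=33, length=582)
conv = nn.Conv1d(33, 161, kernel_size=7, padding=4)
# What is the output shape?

Input shape: (14, 33, 582)
Output shape: (14, 161, 584)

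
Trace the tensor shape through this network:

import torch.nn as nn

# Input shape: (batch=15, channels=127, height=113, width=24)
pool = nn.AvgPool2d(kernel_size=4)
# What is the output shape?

Input shape: (15, 127, 113, 24)
Output shape: (15, 127, 28, 6)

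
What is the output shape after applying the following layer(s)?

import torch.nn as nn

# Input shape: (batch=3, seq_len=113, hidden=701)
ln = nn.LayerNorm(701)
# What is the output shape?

Input shape: (3, 113, 701)
Output shape: (3, 113, 701)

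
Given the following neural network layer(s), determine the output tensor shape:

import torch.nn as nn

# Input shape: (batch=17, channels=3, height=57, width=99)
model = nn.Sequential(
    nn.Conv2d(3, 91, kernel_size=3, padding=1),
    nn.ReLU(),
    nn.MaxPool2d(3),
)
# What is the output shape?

Input shape: (17, 3, 57, 99)
  -> after Conv2d: (17, 91, 57, 99)
  -> after ReLU: (17, 91, 57, 99)
Output shape: (17, 91, 19, 33)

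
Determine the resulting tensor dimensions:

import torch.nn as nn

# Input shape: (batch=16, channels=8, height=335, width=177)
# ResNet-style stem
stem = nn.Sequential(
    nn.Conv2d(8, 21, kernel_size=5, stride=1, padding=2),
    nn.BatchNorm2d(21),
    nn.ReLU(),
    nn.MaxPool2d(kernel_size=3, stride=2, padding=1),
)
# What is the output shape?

Input shape: (16, 8, 335, 177)
  -> after Conv2d 5x5 stride=1: (16, 21, 335, 177)
Output shape: (16, 21, 168, 89)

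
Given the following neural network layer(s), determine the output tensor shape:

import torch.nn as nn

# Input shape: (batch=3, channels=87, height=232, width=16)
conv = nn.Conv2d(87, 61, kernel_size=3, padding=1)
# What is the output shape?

Input shape: (3, 87, 232, 16)
Output shape: (3, 61, 232, 16)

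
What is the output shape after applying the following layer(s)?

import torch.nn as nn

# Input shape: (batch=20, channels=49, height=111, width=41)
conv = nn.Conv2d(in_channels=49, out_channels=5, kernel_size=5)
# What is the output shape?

Input shape: (20, 49, 111, 41)
Output shape: (20, 5, 107, 37)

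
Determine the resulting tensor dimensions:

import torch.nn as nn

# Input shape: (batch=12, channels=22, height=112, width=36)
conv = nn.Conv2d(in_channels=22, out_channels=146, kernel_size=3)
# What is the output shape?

Input shape: (12, 22, 112, 36)
Output shape: (12, 146, 110, 34)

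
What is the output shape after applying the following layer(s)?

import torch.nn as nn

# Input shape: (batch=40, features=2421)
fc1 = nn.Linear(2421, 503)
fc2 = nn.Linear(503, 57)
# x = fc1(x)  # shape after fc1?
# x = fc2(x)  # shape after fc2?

Input shape: (40, 2421)
  -> after fc1: (40, 503)
Output shape: (40, 57)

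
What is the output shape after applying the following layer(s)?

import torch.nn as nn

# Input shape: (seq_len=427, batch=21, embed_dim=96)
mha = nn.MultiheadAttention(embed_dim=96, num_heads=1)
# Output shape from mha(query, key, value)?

Input shape: (427, 21, 96)
Output shape: (427, 21, 96)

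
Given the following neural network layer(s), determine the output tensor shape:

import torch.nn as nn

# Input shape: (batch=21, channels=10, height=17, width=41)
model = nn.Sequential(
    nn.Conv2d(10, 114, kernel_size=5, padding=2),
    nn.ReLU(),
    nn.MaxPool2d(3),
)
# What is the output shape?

Input shape: (21, 10, 17, 41)
  -> after Conv2d: (21, 114, 17, 41)
  -> after ReLU: (21, 114, 17, 41)
Output shape: (21, 114, 5, 13)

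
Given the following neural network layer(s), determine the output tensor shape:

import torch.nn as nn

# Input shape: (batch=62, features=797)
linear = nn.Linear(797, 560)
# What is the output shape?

Input shape: (62, 797)
Output shape: (62, 560)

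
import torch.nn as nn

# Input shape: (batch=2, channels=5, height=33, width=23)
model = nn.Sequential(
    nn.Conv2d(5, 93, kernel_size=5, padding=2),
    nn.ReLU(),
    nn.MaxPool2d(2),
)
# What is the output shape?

Input shape: (2, 5, 33, 23)
  -> after Conv2d: (2, 93, 33, 23)
  -> after ReLU: (2, 93, 33, 23)
Output shape: (2, 93, 16, 11)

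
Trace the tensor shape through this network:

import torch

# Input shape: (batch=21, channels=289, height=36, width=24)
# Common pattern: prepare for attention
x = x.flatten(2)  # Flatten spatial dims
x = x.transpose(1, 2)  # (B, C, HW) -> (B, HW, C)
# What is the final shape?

Input shape: (21, 289, 36, 24)
  -> after flatten(2): (21, 289, 864)
Output shape: (21, 864, 289)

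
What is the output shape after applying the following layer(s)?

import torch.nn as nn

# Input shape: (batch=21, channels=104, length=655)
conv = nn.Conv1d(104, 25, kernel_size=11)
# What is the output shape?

Input shape: (21, 104, 655)
Output shape: (21, 25, 645)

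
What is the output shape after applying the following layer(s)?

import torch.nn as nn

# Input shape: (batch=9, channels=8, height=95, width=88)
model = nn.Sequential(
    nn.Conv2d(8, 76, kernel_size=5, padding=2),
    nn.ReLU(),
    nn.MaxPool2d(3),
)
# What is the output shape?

Input shape: (9, 8, 95, 88)
  -> after Conv2d: (9, 76, 95, 88)
  -> after ReLU: (9, 76, 95, 88)
Output shape: (9, 76, 31, 29)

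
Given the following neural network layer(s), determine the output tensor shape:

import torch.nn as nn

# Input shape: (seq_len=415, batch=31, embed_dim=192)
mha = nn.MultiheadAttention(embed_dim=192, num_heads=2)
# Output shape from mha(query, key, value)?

Input shape: (415, 31, 192)
Output shape: (415, 31, 192)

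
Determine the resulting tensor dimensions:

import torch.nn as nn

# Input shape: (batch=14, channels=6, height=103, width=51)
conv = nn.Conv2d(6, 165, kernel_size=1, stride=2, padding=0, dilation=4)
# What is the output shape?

Input shape: (14, 6, 103, 51)
Output shape: (14, 165, 52, 26)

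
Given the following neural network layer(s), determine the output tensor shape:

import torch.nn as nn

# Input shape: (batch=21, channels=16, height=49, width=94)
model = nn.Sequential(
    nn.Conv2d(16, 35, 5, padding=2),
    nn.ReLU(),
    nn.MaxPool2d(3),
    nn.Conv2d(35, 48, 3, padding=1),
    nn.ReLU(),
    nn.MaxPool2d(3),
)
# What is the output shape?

Input shape: (21, 16, 49, 94)
  -> after first Conv2d: (21, 35, 49, 94)
  -> after first MaxPool2d: (21, 35, 16, 31)
  -> after second Conv2d: (21, 48, 16, 31)
Output shape: (21, 48, 5, 10)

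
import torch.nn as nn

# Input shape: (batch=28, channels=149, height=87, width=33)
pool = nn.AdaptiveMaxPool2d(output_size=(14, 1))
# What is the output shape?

Input shape: (28, 149, 87, 33)
Output shape: (28, 149, 14, 1)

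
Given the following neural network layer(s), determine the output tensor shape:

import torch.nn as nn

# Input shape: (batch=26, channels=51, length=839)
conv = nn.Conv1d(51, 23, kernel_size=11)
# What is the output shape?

Input shape: (26, 51, 839)
Output shape: (26, 23, 829)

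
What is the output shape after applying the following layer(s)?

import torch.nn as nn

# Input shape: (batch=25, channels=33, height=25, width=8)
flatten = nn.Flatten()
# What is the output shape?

Input shape: (25, 33, 25, 8)
Output shape: (25, 6600)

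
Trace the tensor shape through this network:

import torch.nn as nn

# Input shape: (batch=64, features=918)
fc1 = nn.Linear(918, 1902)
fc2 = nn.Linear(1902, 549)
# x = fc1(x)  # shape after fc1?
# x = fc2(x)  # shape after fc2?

Input shape: (64, 918)
  -> after fc1: (64, 1902)
Output shape: (64, 549)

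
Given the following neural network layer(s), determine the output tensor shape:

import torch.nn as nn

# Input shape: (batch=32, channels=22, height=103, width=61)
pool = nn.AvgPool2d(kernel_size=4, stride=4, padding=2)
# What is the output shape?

Input shape: (32, 22, 103, 61)
Output shape: (32, 22, 26, 16)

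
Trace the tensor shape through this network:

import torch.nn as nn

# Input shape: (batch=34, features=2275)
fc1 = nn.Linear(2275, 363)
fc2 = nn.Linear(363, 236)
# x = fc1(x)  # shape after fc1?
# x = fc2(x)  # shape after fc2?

Input shape: (34, 2275)
  -> after fc1: (34, 363)
Output shape: (34, 236)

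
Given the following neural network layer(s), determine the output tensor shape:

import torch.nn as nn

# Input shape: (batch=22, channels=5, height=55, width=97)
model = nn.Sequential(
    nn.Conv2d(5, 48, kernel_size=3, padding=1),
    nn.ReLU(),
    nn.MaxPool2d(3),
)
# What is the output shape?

Input shape: (22, 5, 55, 97)
  -> after Conv2d: (22, 48, 55, 97)
  -> after ReLU: (22, 48, 55, 97)
Output shape: (22, 48, 18, 32)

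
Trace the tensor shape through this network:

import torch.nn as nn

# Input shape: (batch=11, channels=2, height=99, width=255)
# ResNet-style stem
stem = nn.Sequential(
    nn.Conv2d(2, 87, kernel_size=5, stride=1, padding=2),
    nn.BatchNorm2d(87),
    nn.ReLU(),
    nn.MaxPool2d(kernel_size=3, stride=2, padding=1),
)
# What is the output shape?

Input shape: (11, 2, 99, 255)
  -> after Conv2d 5x5 stride=1: (11, 87, 99, 255)
Output shape: (11, 87, 50, 128)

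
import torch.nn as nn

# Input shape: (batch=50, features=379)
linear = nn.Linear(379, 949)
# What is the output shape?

Input shape: (50, 379)
Output shape: (50, 949)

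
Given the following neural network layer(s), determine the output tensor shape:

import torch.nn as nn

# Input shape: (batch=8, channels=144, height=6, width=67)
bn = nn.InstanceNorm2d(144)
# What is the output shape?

Input shape: (8, 144, 6, 67)
Output shape: (8, 144, 6, 67)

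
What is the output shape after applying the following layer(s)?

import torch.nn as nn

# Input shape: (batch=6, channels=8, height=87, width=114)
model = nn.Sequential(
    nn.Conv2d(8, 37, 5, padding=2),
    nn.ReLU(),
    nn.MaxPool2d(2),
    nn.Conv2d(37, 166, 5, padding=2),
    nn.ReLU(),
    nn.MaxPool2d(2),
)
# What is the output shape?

Input shape: (6, 8, 87, 114)
  -> after first Conv2d: (6, 37, 87, 114)
  -> after first MaxPool2d: (6, 37, 43, 57)
  -> after second Conv2d: (6, 166, 43, 57)
Output shape: (6, 166, 21, 28)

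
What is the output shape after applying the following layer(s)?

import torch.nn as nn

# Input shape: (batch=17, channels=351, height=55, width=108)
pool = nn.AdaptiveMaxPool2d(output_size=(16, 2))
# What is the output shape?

Input shape: (17, 351, 55, 108)
Output shape: (17, 351, 16, 2)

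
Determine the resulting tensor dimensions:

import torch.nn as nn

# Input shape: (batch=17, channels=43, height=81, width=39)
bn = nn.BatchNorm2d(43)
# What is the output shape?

Input shape: (17, 43, 81, 39)
Output shape: (17, 43, 81, 39)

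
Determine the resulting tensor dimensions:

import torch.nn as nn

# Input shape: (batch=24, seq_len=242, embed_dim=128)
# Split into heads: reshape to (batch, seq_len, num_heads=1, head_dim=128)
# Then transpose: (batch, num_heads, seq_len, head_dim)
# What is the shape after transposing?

Input shape: (24, 242, 128)
  -> after reshape: (24, 242, 1, 128)
Output shape: (24, 1, 242, 128)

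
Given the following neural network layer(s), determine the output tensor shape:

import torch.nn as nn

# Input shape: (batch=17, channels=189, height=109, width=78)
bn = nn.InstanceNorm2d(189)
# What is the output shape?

Input shape: (17, 189, 109, 78)
Output shape: (17, 189, 109, 78)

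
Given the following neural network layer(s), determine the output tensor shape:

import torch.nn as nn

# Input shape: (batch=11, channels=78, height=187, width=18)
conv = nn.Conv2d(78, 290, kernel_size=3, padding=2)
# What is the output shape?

Input shape: (11, 78, 187, 18)
Output shape: (11, 290, 189, 20)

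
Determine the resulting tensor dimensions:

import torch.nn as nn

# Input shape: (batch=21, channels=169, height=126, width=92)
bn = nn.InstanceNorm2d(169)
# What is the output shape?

Input shape: (21, 169, 126, 92)
Output shape: (21, 169, 126, 92)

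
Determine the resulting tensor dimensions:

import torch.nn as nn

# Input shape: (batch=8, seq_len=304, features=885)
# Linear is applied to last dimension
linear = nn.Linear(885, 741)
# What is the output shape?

Input shape: (8, 304, 885)
Output shape: (8, 304, 741)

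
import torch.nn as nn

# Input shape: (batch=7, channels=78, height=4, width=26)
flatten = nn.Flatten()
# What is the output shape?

Input shape: (7, 78, 4, 26)
Output shape: (7, 8112)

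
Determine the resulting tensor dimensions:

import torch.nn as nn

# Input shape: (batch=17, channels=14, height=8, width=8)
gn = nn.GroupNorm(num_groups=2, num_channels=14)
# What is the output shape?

Input shape: (17, 14, 8, 8)
Output shape: (17, 14, 8, 8)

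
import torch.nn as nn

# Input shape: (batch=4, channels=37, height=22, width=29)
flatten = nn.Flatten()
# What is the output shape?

Input shape: (4, 37, 22, 29)
Output shape: (4, 23606)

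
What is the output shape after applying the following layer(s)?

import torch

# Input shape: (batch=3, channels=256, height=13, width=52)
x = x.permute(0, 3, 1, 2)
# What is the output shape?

Input shape: (3, 256, 13, 52)
Output shape: (3, 52, 256, 13)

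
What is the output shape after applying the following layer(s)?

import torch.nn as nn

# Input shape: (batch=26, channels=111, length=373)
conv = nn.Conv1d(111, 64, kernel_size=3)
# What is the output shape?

Input shape: (26, 111, 373)
Output shape: (26, 64, 371)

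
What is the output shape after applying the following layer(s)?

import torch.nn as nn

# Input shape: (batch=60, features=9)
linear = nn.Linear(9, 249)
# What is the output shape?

Input shape: (60, 9)
Output shape: (60, 249)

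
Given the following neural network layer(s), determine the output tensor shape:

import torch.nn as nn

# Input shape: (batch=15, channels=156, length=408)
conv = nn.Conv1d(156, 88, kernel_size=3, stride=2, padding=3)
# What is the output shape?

Input shape: (15, 156, 408)
Output shape: (15, 88, 206)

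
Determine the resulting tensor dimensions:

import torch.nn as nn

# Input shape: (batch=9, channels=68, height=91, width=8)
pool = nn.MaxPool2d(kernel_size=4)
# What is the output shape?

Input shape: (9, 68, 91, 8)
Output shape: (9, 68, 22, 2)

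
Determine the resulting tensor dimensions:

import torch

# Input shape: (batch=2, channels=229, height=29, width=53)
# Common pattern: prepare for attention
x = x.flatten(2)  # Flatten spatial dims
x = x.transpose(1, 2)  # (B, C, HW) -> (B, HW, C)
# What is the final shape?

Input shape: (2, 229, 29, 53)
  -> after flatten(2): (2, 229, 1537)
Output shape: (2, 1537, 229)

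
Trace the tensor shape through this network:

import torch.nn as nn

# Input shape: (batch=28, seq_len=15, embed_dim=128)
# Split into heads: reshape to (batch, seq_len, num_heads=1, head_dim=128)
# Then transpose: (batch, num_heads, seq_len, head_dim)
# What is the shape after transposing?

Input shape: (28, 15, 128)
  -> after reshape: (28, 15, 1, 128)
Output shape: (28, 1, 15, 128)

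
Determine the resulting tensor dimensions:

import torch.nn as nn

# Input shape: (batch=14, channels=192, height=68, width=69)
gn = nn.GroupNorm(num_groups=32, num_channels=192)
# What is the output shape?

Input shape: (14, 192, 68, 69)
Output shape: (14, 192, 68, 69)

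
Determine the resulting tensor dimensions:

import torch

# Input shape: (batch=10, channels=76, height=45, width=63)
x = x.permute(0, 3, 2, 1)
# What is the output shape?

Input shape: (10, 76, 45, 63)
Output shape: (10, 63, 45, 76)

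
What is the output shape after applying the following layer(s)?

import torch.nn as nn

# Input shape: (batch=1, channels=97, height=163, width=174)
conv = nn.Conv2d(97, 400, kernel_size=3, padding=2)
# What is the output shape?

Input shape: (1, 97, 163, 174)
Output shape: (1, 400, 165, 176)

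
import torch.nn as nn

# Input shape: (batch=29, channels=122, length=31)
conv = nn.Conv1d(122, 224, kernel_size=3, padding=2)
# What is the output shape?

Input shape: (29, 122, 31)
Output shape: (29, 224, 33)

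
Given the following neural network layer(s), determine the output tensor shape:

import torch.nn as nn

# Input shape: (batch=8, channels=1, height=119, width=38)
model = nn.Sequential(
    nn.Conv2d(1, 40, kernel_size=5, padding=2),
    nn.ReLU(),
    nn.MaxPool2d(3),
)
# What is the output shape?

Input shape: (8, 1, 119, 38)
  -> after Conv2d: (8, 40, 119, 38)
  -> after ReLU: (8, 40, 119, 38)
Output shape: (8, 40, 39, 12)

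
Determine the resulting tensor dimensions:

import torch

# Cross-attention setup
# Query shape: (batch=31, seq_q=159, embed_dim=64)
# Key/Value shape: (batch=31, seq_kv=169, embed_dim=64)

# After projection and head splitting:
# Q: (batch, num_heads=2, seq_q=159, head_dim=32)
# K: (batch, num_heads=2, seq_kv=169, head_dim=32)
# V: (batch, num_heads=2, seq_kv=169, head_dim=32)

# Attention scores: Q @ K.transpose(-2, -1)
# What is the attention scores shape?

Input shape: (31, 159, 64)
Output shape: (31, 2, 159, 169)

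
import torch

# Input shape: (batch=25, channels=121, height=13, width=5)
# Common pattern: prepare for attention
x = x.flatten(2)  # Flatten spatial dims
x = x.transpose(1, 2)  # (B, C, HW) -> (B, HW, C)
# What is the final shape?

Input shape: (25, 121, 13, 5)
  -> after flatten(2): (25, 121, 65)
Output shape: (25, 65, 121)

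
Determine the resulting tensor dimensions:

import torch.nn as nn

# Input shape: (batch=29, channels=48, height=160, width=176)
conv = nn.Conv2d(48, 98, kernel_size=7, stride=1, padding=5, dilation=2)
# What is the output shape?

Input shape: (29, 48, 160, 176)
Output shape: (29, 98, 158, 174)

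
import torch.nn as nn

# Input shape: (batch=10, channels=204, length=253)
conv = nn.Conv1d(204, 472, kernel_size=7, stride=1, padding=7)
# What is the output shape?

Input shape: (10, 204, 253)
Output shape: (10, 472, 261)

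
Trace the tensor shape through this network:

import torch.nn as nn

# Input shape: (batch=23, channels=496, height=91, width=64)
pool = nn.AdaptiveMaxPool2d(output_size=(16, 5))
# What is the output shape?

Input shape: (23, 496, 91, 64)
Output shape: (23, 496, 16, 5)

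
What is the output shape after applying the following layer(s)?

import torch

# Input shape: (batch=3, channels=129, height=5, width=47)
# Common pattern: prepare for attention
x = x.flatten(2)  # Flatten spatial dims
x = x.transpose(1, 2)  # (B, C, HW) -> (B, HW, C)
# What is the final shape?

Input shape: (3, 129, 5, 47)
  -> after flatten(2): (3, 129, 235)
Output shape: (3, 235, 129)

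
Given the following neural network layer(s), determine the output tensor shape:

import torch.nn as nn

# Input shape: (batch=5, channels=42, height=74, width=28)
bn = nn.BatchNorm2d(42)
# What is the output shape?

Input shape: (5, 42, 74, 28)
Output shape: (5, 42, 74, 28)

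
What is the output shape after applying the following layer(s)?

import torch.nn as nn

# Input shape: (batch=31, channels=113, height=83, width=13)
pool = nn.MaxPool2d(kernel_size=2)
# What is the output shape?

Input shape: (31, 113, 83, 13)
Output shape: (31, 113, 41, 6)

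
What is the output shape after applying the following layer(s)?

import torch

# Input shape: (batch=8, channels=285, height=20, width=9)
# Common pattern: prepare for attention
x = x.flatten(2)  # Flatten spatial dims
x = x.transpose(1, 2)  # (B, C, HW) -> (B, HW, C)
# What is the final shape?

Input shape: (8, 285, 20, 9)
  -> after flatten(2): (8, 285, 180)
Output shape: (8, 180, 285)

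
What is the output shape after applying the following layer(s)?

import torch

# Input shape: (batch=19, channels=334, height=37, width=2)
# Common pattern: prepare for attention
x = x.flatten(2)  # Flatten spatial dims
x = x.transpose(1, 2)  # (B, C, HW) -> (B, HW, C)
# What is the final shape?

Input shape: (19, 334, 37, 2)
  -> after flatten(2): (19, 334, 74)
Output shape: (19, 74, 334)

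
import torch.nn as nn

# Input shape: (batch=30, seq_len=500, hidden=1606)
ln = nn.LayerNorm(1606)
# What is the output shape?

Input shape: (30, 500, 1606)
Output shape: (30, 500, 1606)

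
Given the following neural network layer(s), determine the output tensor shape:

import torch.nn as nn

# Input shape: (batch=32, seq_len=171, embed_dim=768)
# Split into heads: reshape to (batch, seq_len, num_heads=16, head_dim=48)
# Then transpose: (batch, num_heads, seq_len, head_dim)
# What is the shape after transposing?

Input shape: (32, 171, 768)
  -> after reshape: (32, 171, 16, 48)
Output shape: (32, 16, 171, 48)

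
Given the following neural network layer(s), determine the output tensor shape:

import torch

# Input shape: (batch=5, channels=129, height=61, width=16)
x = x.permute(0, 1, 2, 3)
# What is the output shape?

Input shape: (5, 129, 61, 16)
Output shape: (5, 129, 61, 16)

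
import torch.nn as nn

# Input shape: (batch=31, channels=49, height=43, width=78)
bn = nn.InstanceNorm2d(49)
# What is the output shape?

Input shape: (31, 49, 43, 78)
Output shape: (31, 49, 43, 78)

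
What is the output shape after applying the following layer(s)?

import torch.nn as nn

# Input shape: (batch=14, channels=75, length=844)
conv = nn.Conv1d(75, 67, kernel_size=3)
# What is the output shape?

Input shape: (14, 75, 844)
Output shape: (14, 67, 842)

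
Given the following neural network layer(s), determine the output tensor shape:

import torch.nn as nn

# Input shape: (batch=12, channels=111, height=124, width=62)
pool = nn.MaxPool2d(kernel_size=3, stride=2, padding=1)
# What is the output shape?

Input shape: (12, 111, 124, 62)
Output shape: (12, 111, 62, 31)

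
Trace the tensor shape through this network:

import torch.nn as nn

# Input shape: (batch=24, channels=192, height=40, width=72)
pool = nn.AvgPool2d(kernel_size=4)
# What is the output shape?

Input shape: (24, 192, 40, 72)
Output shape: (24, 192, 10, 18)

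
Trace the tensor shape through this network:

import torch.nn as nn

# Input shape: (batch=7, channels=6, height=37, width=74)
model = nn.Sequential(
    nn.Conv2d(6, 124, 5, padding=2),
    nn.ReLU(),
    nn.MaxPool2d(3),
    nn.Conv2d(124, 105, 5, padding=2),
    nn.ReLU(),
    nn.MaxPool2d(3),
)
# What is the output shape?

Input shape: (7, 6, 37, 74)
  -> after first Conv2d: (7, 124, 37, 74)
  -> after first MaxPool2d: (7, 124, 12, 24)
  -> after second Conv2d: (7, 105, 12, 24)
Output shape: (7, 105, 4, 8)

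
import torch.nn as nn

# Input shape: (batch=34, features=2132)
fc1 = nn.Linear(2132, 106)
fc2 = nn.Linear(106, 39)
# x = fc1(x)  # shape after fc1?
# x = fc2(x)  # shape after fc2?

Input shape: (34, 2132)
  -> after fc1: (34, 106)
Output shape: (34, 39)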